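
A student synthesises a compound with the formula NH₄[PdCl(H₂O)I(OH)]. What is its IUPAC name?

The 1 ammonium counter-ion carries a total charge of +1, so each complex ion is 1−.
Ligand charges: 1×hydroxo (-1 each), 1×chloro (-1 each), 1×iodo (-1 each), 1×aqua (neutral); total -3. So Pd + (-3) = 1−, giving Pd = +2.
Ligands are named alphabetically: aqua before chloro before hydroxo before iodo.
The complex ion is anionic, so palladium takes the -ate form palladate(II).

ammonium aquachlorohydroxoiodopalladate(II)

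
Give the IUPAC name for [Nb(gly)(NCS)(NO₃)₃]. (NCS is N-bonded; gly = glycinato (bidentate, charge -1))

(glycinato)isothiocyanatotrinitratoniobium(V)

There is no counter-ion, so the complex is neutral overall.
Ligand charges: 3×nitrato (-1 each), 1×isothiocyanato (-1 each), 1×glycinato (-1 each); total -5. So Nb + (-5) = 0, giving Nb = +5.
Ligands are named alphabetically: glycinato before isothiocyanato before nitrato.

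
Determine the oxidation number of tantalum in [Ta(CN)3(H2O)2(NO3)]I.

1 iodide outside the brackets (-1 each) → the complex ion is 1+.
Ligand charges: 1×NO3 = -1; 2×H2O neutral; 3×CN = -3; sum -4.
Ta + (-4) = 1+ ⇒ Ta is +5.

+5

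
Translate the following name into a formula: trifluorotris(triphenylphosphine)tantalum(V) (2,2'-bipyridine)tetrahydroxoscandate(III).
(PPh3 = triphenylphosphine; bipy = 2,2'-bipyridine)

Cation [Ta…]: ligand charges -3, Ta(V) ⇒ ion charge 2+.
Anion [Sc…]: ligand charges -4, Sc(III) ⇒ ion charge 1−.
One 2+ cation requires 2 of the 1− anion.

[TaF3(PPh3)3][Sc(bipy)(OH)4]2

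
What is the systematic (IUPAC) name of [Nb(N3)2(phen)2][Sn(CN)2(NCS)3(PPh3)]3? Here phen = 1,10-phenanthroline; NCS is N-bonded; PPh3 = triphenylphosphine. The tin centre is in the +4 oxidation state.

Both ions are complex: the cation is named first with the plain metal name, the anion second with the -ate form; each ion's ligands are alphabetised independently.
Sn is given as +4; the anion's ligand charges sum to -5, so the complex anion is 1−.
With 3 anions per cation, the cation must be 3×1 = 3+.
Cation: ligand charges sum to -2; for the ion to be 3+, Nb = +5.

diazidobis(1,10-phenanthroline)niobium(V) dicyanotriisothiocyanato(triphenylphosphine)stannate(IV)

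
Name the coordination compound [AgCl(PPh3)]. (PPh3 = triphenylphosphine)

chloro(triphenylphosphine)silver(I)

There is no counter-ion, so the complex is neutral overall.
Ligand charges: 1×triphenylphosphine (neutral), 1×chloro (-1 each); total -1. So Ag + (-1) = 0, giving Ag = +1.
Ligands are named alphabetically: chloro before triphenylphosphine.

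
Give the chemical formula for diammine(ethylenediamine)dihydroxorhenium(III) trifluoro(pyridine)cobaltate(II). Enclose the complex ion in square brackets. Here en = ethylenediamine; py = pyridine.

[Re(en)(NH3)2(OH)2][CoF3(py)]

Cation [Re…]: ligand charges -2, Re(III) ⇒ ion charge 1+.
Anion [Co…]: ligand charges -3, Co(II) ⇒ ion charge 1−.
One 1+ cation balances one 1− anion.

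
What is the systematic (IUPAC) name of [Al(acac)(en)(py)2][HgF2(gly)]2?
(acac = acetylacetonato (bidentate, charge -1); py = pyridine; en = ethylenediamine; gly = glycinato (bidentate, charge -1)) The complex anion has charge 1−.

(acetylacetonato)(ethylenediamine)bis(pyridine)aluminium(III) difluoro(glycinato)mercurate(II)

The complex anion is given as 1−; its ligand charges sum to -3, so Hg = +2.
With 2 anions per cation, the cation must be 2×1 = 2+.
Cation: ligand charges sum to -1; for the ion to be 2+, Al = +3.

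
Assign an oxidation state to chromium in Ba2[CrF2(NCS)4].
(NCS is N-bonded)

2 barium outside the brackets (+2 each) → the complex ion is 4−.
Ligand charges: 2×F = -2; 4×NCS = -4; sum -6.
Cr + (-6) = 4− ⇒ Cr is +2.

+2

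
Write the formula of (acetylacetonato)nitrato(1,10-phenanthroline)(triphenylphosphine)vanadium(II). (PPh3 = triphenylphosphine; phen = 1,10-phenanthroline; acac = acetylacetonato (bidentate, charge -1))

Ligands: 1 triphenylphosphine (PPh3, neutral), 1 nitrato (NO3, -1), 1 1,10-phenanthroline (phen, neutral), 1 acetylacetonato (acac, -1). Ligand charge sum = -2.
With V in oxidation state +2, the complex ion is [V...].

[V(acac)(NO3)(phen)(PPh3)]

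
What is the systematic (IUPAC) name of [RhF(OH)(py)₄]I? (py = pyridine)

The 1 iodide counter-ion carries a total charge of -1, so each complex ion is 1+.
Ligand charges: 1×hydroxo (-1 each), 4×pyridine (neutral), 1×fluoro (-1 each); total -2. So Rh + (-2) = 1+, giving Rh = +3.
Ligands are named alphabetically: fluoro before hydroxo before pyridine.

fluorohydroxotetrakis(pyridine)rhodium(III) iodide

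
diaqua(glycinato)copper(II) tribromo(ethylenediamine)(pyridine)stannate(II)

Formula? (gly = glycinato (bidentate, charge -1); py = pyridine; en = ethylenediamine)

[Cu(gly)(H2O)2][SnBr3(en)(py)]

Cation [Cu…]: ligand charges -1, Cu(II) ⇒ ion charge 1+.
Anion [Sn…]: ligand charges -3, Sn(II) ⇒ ion charge 1−.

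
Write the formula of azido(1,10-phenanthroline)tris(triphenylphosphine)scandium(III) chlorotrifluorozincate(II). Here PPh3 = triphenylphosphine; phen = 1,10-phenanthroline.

Cation [Sc…]: ligand charges -1, Sc(III) ⇒ ion charge 2+.
Anion [Zn…]: ligand charges -4, Zn(II) ⇒ ion charge 2−.
One 2+ cation balances one 2− anion.

[Sc(N3)(phen)(PPh3)3][ZnClF3]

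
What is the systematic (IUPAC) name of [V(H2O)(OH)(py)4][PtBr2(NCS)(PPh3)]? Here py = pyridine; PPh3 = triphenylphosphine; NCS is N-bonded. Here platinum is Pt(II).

aquahydroxotetrakis(pyridine)vanadium(II) dibromoisothiocyanato(triphenylphosphine)platinate(II)

Pt is given as +2; the anion's ligand charges sum to -3, so the complex anion is 1−.
A 1:1 salt means the cation carries the equal and opposite charge, 1+.
Cation: ligand charges sum to -1; for the ion to be 1+, V = +2.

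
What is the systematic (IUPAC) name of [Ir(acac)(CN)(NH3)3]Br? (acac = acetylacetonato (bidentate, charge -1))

(acetylacetonato)triamminecyanoiridium(III) bromide

The 1 bromide counter-ion carries a total charge of -1, so each complex ion is 1+.
Ligand charges: 3×ammine (neutral), 1×acetylacetonato (-1 each), 1×cyano (-1 each); total -2. So Ir + (-2) = 1+, giving Ir = +3.
Ligands are named alphabetically: acetylacetonato before ammine before cyano.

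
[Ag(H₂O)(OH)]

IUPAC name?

There is no counter-ion, so the complex is neutral overall.
Ligand charges: 1×aqua (neutral), 1×hydroxo (-1 each); total -1. So Ag + (-1) = 0, giving Ag = +1.
Ligands are named alphabetically: aqua before hydroxo.

aquahydroxosilver(I)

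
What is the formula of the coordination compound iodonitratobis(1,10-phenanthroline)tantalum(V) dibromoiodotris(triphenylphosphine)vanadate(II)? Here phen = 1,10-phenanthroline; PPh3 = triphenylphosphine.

[TaI(NO3)(phen)2][VBr2I(PPh3)3]3

Cation [Ta…]: ligand charges -2, Ta(V) ⇒ ion charge 3+.
Anion [V…]: ligand charges -3, V(II) ⇒ ion charge 1−.
One 3+ cation requires 3 of the 1− anion.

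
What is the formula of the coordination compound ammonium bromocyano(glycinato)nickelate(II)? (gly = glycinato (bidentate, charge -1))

NH4[NiBr(CN)(gly)]

Ligands: 1 cyano (CN, -1), 1 glycinato (gly, -1), 1 bromo (Br, -1). Ligand charge sum = -3.
With Ni in oxidation state +2, the complex ion is [Ni...]^1−.
Charge balance with ammonium (+1) requires 1 complex ion per 1 ammonium.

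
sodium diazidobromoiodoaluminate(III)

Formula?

Ligands: 1 iodo (I, -1), 2 azido (N3, -1), 1 bromo (Br, -1). Ligand charge sum = -4.
Charge balance with sodium (+1) requires 1 complex ion per 1 sodium.

Na[AlBrI(N3)2]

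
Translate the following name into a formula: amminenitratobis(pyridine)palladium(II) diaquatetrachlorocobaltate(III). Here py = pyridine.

Cation [Pd…]: ligand charges -1, Pd(II) ⇒ ion charge 1+.
Anion [Co…]: ligand charges -4, Co(III) ⇒ ion charge 1−.

[Pd(NH3)(NO3)(py)2][CoCl4(H2O)2]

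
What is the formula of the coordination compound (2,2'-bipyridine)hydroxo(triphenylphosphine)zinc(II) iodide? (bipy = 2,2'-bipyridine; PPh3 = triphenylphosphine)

[Zn(bipy)(OH)(PPh3)]I

Ligands: 1 2,2'-bipyridine (bipy, neutral), 1 triphenylphosphine (PPh3, neutral), 1 hydroxo (OH, -1). Ligand charge sum = -1.
With Zn in oxidation state +2, the complex ion is [Zn...]^1+.
Charge balance with iodide (-1) requires 1 complex ion per 1 iodide.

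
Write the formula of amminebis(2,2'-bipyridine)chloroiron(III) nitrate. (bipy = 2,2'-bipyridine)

[Fe(bipy)2Cl(NH3)](NO3)2

Ligands: 2 2,2'-bipyridine (bipy, neutral), 1 ammine (NH3, neutral), 1 chloro (Cl, -1). Ligand charge sum = -1.
With Fe in oxidation state +3, the complex ion is [Fe...]^2+.
Charge balance with nitrate (-1) requires 1 complex ion per 2 nitrate.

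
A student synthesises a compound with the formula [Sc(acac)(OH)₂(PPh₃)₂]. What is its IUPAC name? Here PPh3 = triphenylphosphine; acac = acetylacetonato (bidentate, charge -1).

(acetylacetonato)dihydroxobis(triphenylphosphine)scandium(III)

There is no counter-ion, so the complex is neutral overall.
Ligand charges: 2×triphenylphosphine (neutral), 1×acetylacetonato (-1 each), 2×hydroxo (-1 each); total -3. So Sc + (-3) = 0, giving Sc = +3.
Ligands are named alphabetically: acetylacetonato before hydroxo before triphenylphosphine.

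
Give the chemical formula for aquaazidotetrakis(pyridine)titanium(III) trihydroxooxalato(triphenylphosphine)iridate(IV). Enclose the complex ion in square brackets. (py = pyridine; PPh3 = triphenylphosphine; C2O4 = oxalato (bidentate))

Cation [Ti…]: ligand charges -1, Ti(III) ⇒ ion charge 2+.
Anion [Ir…]: ligand charges -5, Ir(IV) ⇒ ion charge 1−.
One 2+ cation requires 2 of the 1− anion.

[Ti(H2O)(N3)(py)4][Ir(C2O4)(OH)3(PPh3)]2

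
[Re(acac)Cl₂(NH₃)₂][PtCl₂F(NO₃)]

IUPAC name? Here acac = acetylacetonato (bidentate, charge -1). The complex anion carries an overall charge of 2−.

(acetylacetonato)diamminedichlororhenium(V) dichlorofluoronitratoplatinate(II)

The complex anion is given as 2−; its ligand charges sum to -4, so Pt = +2.
A 1:1 salt means the cation carries the equal and opposite charge, 2+.
Cation: ligand charges sum to -3; for the ion to be 2+, Re = +5.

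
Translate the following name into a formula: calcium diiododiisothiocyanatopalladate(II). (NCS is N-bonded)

Ca[PdI2(NCS)2]

Ligands: 2 iodo (I, -1), 2 isothiocyanato (NCS, -1). Ligand charge sum = -4.
Charge balance with calcium (+2) requires 1 complex ion per 1 calcium.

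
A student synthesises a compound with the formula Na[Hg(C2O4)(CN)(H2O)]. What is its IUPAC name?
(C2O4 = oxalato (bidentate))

The 1 sodium counter-ion carries a total charge of +1, so each complex ion is 1−.
Ligand charges: 1×oxalato (-2 each), 1×cyano (-1 each), 1×aqua (neutral); total -3. So Hg + (-3) = 1−, giving Hg = +2.
The complex ion is anionic, so mercury takes the -ate form mercurate(II).

sodium aquacyanooxalatomercurate(II)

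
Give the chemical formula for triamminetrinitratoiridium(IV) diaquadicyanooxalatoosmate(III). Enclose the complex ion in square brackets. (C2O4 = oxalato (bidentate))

Cation [Ir…]: ligand charges -3, Ir(IV) ⇒ ion charge 1+.
Anion [Os…]: ligand charges -4, Os(III) ⇒ ion charge 1−.
One 1+ cation balances one 1− anion.

[Ir(NH3)3(NO3)3][Os(C2O4)(CN)2(H2O)2]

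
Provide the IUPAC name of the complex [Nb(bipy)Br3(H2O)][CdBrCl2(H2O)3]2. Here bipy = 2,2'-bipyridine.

Both ions are complex: the cation is named first with the plain metal name, the anion second with the -ate form; each ion's ligands are alphabetised independently.
Cadmium is always +2 in its complexes; the anion's ligand charges sum to -3, so the complex anion is 1−.
With 2 anions per cation, the cation must be 2×1 = 2+.
Cation: ligand charges sum to -3; for the ion to be 2+, Nb = +5.

aqua(2,2'-bipyridine)tribromoniobium(V) triaquabromodichlorocadmate(II)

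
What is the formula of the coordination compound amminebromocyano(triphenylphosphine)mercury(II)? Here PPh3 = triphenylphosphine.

Ligands: 1 bromo (Br, -1), 1 triphenylphosphine (PPh3, neutral), 1 cyano (CN, -1), 1 ammine (NH3, neutral). Ligand charge sum = -2.
With Hg in oxidation state +2, the complex ion is [Hg...].

[HgBr(CN)(NH3)(PPh3)]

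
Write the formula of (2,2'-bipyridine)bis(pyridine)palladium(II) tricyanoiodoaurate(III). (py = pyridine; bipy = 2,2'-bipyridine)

[Pd(bipy)(py)2][Au(CN)3I]2

Cation [Pd…]: ligand charges 0, Pd(II) ⇒ ion charge 2+.
Anion [Au…]: ligand charges -4, Au(III) ⇒ ion charge 1−.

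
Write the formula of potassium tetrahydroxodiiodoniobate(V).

Ligands: 2 iodo (I, -1), 4 hydroxo (OH, -1). Ligand charge sum = -6.
Charge balance with potassium (+1) requires 1 complex ion per 1 potassium.

K[NbI2(OH)4]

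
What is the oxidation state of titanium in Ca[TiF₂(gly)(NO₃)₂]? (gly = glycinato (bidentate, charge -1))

+3

1 calcium outside the brackets (+2 each) → the complex ion is 2−.
Ligand charges: 2×NO3 = -2; 2×F = -2; 1×gly = -1; sum -5.
Ti + (-5) = 2− ⇒ Ti is +3.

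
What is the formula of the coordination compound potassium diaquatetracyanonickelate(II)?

K2[Ni(CN)4(H2O)2]

Ligands: 2 aqua (H2O, neutral), 4 cyano (CN, -1). Ligand charge sum = -4.
Charge balance with potassium (+1) requires 1 complex ion per 2 potassium.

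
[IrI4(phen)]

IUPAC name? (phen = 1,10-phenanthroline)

There is no counter-ion, so the complex is neutral overall.
Ligand charges: 4×iodo (-1 each), 1×1,10-phenanthroline (neutral); total -4. So Ir + (-4) = 0, giving Ir = +4.
Ligands are named alphabetically: iodo before phenanthroline.

tetraiodo(1,10-phenanthroline)iridium(IV)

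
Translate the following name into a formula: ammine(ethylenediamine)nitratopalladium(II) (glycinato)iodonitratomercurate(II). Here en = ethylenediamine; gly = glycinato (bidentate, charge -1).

Cation [Pd…]: ligand charges -1, Pd(II) ⇒ ion charge 1+.
Anion [Hg…]: ligand charges -3, Hg(II) ⇒ ion charge 1−.
One 1+ cation balances one 1− anion.

[Pd(en)(NH3)(NO3)][Hg(gly)I(NO3)]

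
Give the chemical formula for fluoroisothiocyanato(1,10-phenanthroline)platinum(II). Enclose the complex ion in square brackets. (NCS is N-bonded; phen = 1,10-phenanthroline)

[PtF(NCS)(phen)]

Ligands: 1 isothiocyanato (NCS, -1), 1 fluoro (F, -1), 1 1,10-phenanthroline (phen, neutral). Ligand charge sum = -2.
With Pt in oxidation state +2, the complex ion is [Pt...].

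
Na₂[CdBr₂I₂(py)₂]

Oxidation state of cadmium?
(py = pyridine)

+2

2 sodium outside the brackets (+1 each) → the complex ion is 2−.
Ligand charges: 2×Br = -2; 2×I = -2; 2×py neutral; sum -4.
Cd + (-4) = 2− ⇒ Cd is +2.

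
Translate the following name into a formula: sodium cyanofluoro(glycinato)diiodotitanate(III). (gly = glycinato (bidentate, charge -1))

Na2[Ti(CN)F(gly)I2]

Ligands: 1 cyano (CN, -1), 2 iodo (I, -1), 1 fluoro (F, -1), 1 glycinato (gly, -1). Ligand charge sum = -5.
With Ti in oxidation state +3, the complex ion is [Ti...]^2−.
Charge balance with sodium (+1) requires 1 complex ion per 2 sodium.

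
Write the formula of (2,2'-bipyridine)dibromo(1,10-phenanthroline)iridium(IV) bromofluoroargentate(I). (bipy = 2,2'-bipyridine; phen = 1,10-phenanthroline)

Cation [Ir…]: ligand charges -2, Ir(IV) ⇒ ion charge 2+.
Anion [Ag…]: ligand charges -2, Ag(I) ⇒ ion charge 1−.
One 2+ cation requires 2 of the 1− anion.

[Ir(bipy)Br2(phen)][AgBrF]2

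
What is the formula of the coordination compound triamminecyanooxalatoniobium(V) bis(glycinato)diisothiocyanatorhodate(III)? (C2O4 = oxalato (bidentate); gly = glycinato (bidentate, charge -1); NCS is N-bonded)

[Nb(C2O4)(CN)(NH3)3][Rh(gly)2(NCS)2]2

Cation [Nb…]: ligand charges -3, Nb(V) ⇒ ion charge 2+.
Anion [Rh…]: ligand charges -4, Rh(III) ⇒ ion charge 1−.
One 2+ cation requires 2 of the 1− anion.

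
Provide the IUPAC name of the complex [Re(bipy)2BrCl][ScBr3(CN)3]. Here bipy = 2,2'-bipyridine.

bis(2,2'-bipyridine)bromochlororhenium(V) tribromotricyanoscandate(III)

Scandium is always +3 in its complexes; the anion's ligand charges sum to -6, so the complex anion is 3−.
A 1:1 salt means the cation carries the equal and opposite charge, 3+.
Cation: ligand charges sum to -2; for the ion to be 3+, Re = +5.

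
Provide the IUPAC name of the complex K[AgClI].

potassium chloroiodoargentate(I)

The 1 potassium counter-ion carries a total charge of +1, so each complex ion is 1−.
Ligand charges: 1×iodo (-1 each), 1×chloro (-1 each); total -2. So Ag + (-2) = 1−, giving Ag = +1.
The complex ion is anionic, so silver takes the -ate form argentate(I).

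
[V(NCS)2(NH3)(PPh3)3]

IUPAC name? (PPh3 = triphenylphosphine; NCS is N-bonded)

amminediisothiocyanatotris(triphenylphosphine)vanadium(II)

There is no counter-ion, so the complex is neutral overall.
Ligand charges: 3×triphenylphosphine (neutral), 1×ammine (neutral), 2×isothiocyanato (-1 each); total -2. So V + (-2) = 0, giving V = +2.
Ligands are named alphabetically: ammine before isothiocyanato before triphenylphosphine.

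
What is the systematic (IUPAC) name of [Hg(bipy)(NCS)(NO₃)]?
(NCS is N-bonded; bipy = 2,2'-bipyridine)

There is no counter-ion, so the complex is neutral overall.
Ligand charges: 1×nitrato (-1 each), 1×isothiocyanato (-1 each), 1×2,2'-bipyridine (neutral); total -2. So Hg + (-2) = 0, giving Hg = +2.
Ligands are named alphabetically: bipyridine before isothiocyanato before nitrato.

(2,2'-bipyridine)isothiocyanatonitratomercury(II)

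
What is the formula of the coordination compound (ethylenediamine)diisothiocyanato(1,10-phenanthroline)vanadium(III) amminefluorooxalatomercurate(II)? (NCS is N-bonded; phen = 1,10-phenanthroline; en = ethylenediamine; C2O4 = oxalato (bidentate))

Cation [V…]: ligand charges -2, V(III) ⇒ ion charge 1+.
Anion [Hg…]: ligand charges -3, Hg(II) ⇒ ion charge 1−.
One 1+ cation balances one 1− anion.

[V(en)(NCS)2(phen)][Hg(C2O4)F(NH3)]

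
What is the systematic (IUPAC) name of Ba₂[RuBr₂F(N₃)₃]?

The 2 barium counter-ions carry a total charge of +4, so each complex ion is 4−.
Ligand charges: 2×bromo (-1 each), 1×fluoro (-1 each), 3×azido (-1 each); total -6. So Ru + (-6) = 4−, giving Ru = +2.
Ligands are named alphabetically: azido before bromo before fluoro.
The complex ion is anionic, so ruthenium takes the -ate form ruthenate(II).

barium triazidodibromofluororuthenate(II)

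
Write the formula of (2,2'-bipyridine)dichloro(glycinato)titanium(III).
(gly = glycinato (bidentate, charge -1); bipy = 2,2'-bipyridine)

Ligands: 1 glycinato (gly, -1), 1 2,2'-bipyridine (bipy, neutral), 2 chloro (Cl, -1). Ligand charge sum = -3.
With Ti in oxidation state +3, the complex ion is [Ti...].

[Ti(bipy)Cl2(gly)]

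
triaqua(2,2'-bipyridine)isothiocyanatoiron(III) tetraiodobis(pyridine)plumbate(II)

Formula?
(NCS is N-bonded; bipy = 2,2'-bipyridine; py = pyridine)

Cation [Fe…]: ligand charges -1, Fe(III) ⇒ ion charge 2+.
Anion [Pb…]: ligand charges -4, Pb(II) ⇒ ion charge 2−.
One 2+ cation balances one 2− anion.

[Fe(bipy)(H2O)3(NCS)][PbI4(py)2]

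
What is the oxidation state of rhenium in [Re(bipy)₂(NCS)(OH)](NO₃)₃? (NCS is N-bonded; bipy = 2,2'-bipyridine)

3 nitrate outside the brackets (-1 each) → the complex ion is 3+.
Ligand charges: 1×OH = -1; 1×NCS = -1; 2×bipy neutral; sum -2.
Re + (-2) = 3+ ⇒ Re is +5.

+5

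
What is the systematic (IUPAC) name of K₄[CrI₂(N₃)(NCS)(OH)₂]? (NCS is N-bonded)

potassium azidodihydroxodiiodoisothiocyanatochromate(II)

The 4 potassium counter-ions carry a total charge of +4, so each complex ion is 4−.
Ligand charges: 2×hydroxo (-1 each), 2×iodo (-1 each), 1×isothiocyanato (-1 each), 1×azido (-1 each); total -6. So Cr + (-6) = 4−, giving Cr = +2.
Ligands are named alphabetically: azido before hydroxo before iodo before isothiocyanato.
The complex ion is anionic, so chromium takes the -ate form chromate(II).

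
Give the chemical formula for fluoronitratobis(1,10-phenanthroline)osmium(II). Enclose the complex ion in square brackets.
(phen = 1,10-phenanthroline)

Ligands: 1 fluoro (F, -1), 1 nitrato (NO3, -1), 2 1,10-phenanthroline (phen, neutral). Ligand charge sum = -2.
With Os in oxidation state +2, the complex ion is [Os...].

[OsF(NO3)(phen)2]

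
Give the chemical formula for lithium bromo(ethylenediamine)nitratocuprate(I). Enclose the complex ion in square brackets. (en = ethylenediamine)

Li[CuBr(en)(NO3)]

Ligands: 1 bromo (Br, -1), 1 nitrato (NO3, -1), 1 ethylenediamine (en, neutral). Ligand charge sum = -2.
With Cu in oxidation state +1, the complex ion is [Cu...]^1−.
Charge balance with lithium (+1) requires 1 complex ion per 1 lithium.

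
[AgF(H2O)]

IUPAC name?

aquafluorosilver(I)

There is no counter-ion, so the complex is neutral overall.
Ligand charges: 1×fluoro (-1 each), 1×aqua (neutral); total -1. So Ag + (-1) = 0, giving Ag = +1.
Ligands are named alphabetically: aqua before fluoro.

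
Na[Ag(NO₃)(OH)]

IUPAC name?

sodium hydroxonitratoargentate(I)

The 1 sodium counter-ion carries a total charge of +1, so each complex ion is 1−.
Ligand charges: 1×nitrato (-1 each), 1×hydroxo (-1 each); total -2. So Ag + (-2) = 1−, giving Ag = +1.
The complex ion is anionic, so silver takes the -ate form argentate(I).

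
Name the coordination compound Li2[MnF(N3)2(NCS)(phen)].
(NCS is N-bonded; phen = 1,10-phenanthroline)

The 2 lithium counter-ions carry a total charge of +2, so each complex ion is 2−.
Ligand charges: 1×isothiocyanato (-1 each), 1×fluoro (-1 each), 2×azido (-1 each), 1×1,10-phenanthroline (neutral); total -4. So Mn + (-4) = 2−, giving Mn = +2.
The complex ion is anionic, so manganese takes the -ate form manganate(II).

lithium diazidofluoroisothiocyanato(1,10-phenanthroline)manganate(II)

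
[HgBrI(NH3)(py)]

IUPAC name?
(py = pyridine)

amminebromoiodo(pyridine)mercury(II)

There is no counter-ion, so the complex is neutral overall.
Ligand charges: 1×ammine (neutral), 1×pyridine (neutral), 1×bromo (-1 each), 1×iodo (-1 each); total -2. So Hg + (-2) = 0, giving Hg = +2.
Ligands are named alphabetically: ammine before bromo before iodo before pyridine.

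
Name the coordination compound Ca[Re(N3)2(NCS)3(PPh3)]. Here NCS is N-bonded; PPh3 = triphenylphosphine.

calcium diazidotriisothiocyanato(triphenylphosphine)rhenate(III)

The 1 calcium counter-ion carries a total charge of +2, so each complex ion is 2−.
Ligand charges: 2×azido (-1 each), 3×isothiocyanato (-1 each), 1×triphenylphosphine (neutral); total -5. So Re + (-5) = 2−, giving Re = +3.
Ligands are named alphabetically: azido before isothiocyanato before triphenylphosphine.
The complex ion is anionic, so rhenium takes the -ate form rhenate(III).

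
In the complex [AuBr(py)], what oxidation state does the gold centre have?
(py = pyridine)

+1

No counter-ion: the bracketed complex is neutral.
Ligand charges: 1×Br = -1; 1×py neutral; sum -1.
Au + (-1) = 0 ⇒ Au is +1.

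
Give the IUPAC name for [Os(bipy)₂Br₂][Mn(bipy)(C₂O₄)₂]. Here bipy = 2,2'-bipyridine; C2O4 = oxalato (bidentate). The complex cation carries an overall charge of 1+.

bis(2,2'-bipyridine)dibromoosmium(III) (2,2'-bipyridine)dioxalatomanganate(III)

The complex cation is given as 1+; its ligand charges sum to -2, so Os = +3.
A 1:1 salt means the anion carries the equal and opposite charge, 1−.
Anion: ligand charges sum to -4; for the ion to be 1−, Mn = +3.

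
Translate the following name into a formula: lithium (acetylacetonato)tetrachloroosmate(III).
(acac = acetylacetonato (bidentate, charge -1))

Li2[Os(acac)Cl4]

Ligands: 4 chloro (Cl, -1), 1 acetylacetonato (acac, -1). Ligand charge sum = -5.
With Os in oxidation state +3, the complex ion is [Os...]^2−.
Charge balance with lithium (+1) requires 1 complex ion per 2 lithium.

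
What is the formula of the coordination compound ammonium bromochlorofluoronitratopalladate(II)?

(NH4)2[PdBrClF(NO3)]

Ligands: 1 fluoro (F, -1), 1 nitrato (NO3, -1), 1 chloro (Cl, -1), 1 bromo (Br, -1). Ligand charge sum = -4.
With Pd in oxidation state +2, the complex ion is [Pd...]^2−.
Charge balance with ammonium (+1) requires 1 complex ion per 2 ammonium.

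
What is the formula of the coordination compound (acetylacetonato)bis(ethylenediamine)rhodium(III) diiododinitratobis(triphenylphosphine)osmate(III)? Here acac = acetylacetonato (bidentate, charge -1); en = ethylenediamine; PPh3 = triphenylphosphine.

Cation [Rh…]: ligand charges -1, Rh(III) ⇒ ion charge 2+.
Anion [Os…]: ligand charges -4, Os(III) ⇒ ion charge 1−.

[Rh(acac)(en)2][OsI2(NO3)2(PPh3)2]2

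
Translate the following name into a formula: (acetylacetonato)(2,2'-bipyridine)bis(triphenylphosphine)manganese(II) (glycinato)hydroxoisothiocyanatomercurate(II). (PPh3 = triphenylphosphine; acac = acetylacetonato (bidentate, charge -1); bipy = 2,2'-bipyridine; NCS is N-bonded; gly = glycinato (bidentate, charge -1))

[Mn(acac)(bipy)(PPh3)2][Hg(gly)(NCS)(OH)]

Cation [Mn…]: ligand charges -1, Mn(II) ⇒ ion charge 1+.
Anion [Hg…]: ligand charges -3, Hg(II) ⇒ ion charge 1−.
One 1+ cation balances one 1− anion.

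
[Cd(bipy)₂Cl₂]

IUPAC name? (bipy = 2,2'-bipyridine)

bis(2,2'-bipyridine)dichlorocadmium(II)

There is no counter-ion, so the complex is neutral overall.
Ligand charges: 2×2,2'-bipyridine (neutral), 2×chloro (-1 each); total -2. So Cd + (-2) = 0, giving Cd = +2.
Ligands are named alphabetically: bipyridine before chloro.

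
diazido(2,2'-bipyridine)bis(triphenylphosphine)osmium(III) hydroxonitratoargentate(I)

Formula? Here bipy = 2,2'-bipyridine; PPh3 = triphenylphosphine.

Cation [Os…]: ligand charges -2, Os(III) ⇒ ion charge 1+.
Anion [Ag…]: ligand charges -2, Ag(I) ⇒ ion charge 1−.

[Os(bipy)(N3)2(PPh3)2][Ag(NO3)(OH)]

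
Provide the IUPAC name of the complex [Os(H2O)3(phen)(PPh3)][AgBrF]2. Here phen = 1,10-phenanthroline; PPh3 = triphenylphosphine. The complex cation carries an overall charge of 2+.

Both ions are complex: the cation is named first with the plain metal name, the anion second with the -ate form; each ion's ligands are alphabetised independently.
The complex cation is given as 2+; its ligand charges sum to 0, so Os = +2.
With 2 anions per cation, each anion must be 2/2 = 1−.
Anion: ligand charges sum to -2; for the ion to be 1−, Ag = +1.

triaqua(1,10-phenanthroline)(triphenylphosphine)osmium(II) bromofluoroargentate(I)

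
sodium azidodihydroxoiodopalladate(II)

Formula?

Na2[PdI(N3)(OH)2]

Ligands: 2 hydroxo (OH, -1), 1 azido (N3, -1), 1 iodo (I, -1). Ligand charge sum = -4.
With Pd in oxidation state +2, the complex ion is [Pd...]^2−.
Charge balance with sodium (+1) requires 1 complex ion per 2 sodium.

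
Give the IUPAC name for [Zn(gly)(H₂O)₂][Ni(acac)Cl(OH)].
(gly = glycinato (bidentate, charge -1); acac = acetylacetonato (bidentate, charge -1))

diaqua(glycinato)zinc(II) (acetylacetonato)chlorohydroxonickelate(II)

Both ions are complex: the cation is named first with the plain metal name, the anion second with the -ate form; each ion's ligands are alphabetised independently.
Zinc is always +2 in its complexes; the cation's ligand charges sum to -1, so the complex cation is 1+.
A 1:1 salt means the anion carries the equal and opposite charge, 1−.
Anion: ligand charges sum to -3; for the ion to be 1−, Ni = +2.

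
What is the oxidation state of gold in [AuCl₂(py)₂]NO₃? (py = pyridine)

+3

1 nitrate outside the brackets (-1 each) → the complex ion is 1+.
Ligand charges: 2×py neutral; 2×Cl = -2; sum -2.
Au + (-2) = 1+ ⇒ Au is +3.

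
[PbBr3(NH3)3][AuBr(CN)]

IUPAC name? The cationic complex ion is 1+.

triamminetribromolead(IV) bromocyanoaurate(I)

Both ions are complex: the cation is named first with the plain metal name, the anion second with the -ate form; each ion's ligands are alphabetised independently.
The complex cation is given as 1+; its ligand charges sum to -3, so Pb = +4.
A 1:1 salt means the anion carries the equal and opposite charge, 1−.
Anion: ligand charges sum to -2; for the ion to be 1−, Au = +1.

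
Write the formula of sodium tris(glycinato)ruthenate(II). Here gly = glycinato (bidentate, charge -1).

Na[Ru(gly)3]

Ligands: 3 glycinato (gly, -1). Ligand charge sum = -3.
With Ru in oxidation state +2, the complex ion is [Ru...]^1−.
Charge balance with sodium (+1) requires 1 complex ion per 1 sodium.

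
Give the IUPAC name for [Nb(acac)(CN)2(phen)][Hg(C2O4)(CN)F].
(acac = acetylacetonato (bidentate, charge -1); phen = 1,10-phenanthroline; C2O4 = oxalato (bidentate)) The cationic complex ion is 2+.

(acetylacetonato)dicyano(1,10-phenanthroline)niobium(V) cyanofluorooxalatomercurate(II)

Both ions are complex: the cation is named first with the plain metal name, the anion second with the -ate form; each ion's ligands are alphabetised independently.
The complex cation is given as 2+; its ligand charges sum to -3, so Nb = +5.
A 1:1 salt means the anion carries the equal and opposite charge, 2−.
Anion: ligand charges sum to -4; for the ion to be 2−, Hg = +2.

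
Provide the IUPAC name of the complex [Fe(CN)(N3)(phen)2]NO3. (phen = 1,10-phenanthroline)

azidocyanobis(1,10-phenanthroline)iron(III) nitrate

The 1 nitrate counter-ion carries a total charge of -1, so each complex ion is 1+.
Ligand charges: 2×1,10-phenanthroline (neutral), 1×cyano (-1 each), 1×azido (-1 each); total -2. So Fe + (-2) = 1+, giving Fe = +3.
Ligands are named alphabetically: azido before cyano before phenanthroline.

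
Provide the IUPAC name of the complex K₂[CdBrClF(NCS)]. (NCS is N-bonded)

potassium bromochlorofluoroisothiocyanatocadmate(II)

The 2 potassium counter-ions carry a total charge of +2, so each complex ion is 2−.
Ligand charges: 1×isothiocyanato (-1 each), 1×fluoro (-1 each), 1×chloro (-1 each), 1×bromo (-1 each); total -4. So Cd + (-4) = 2−, giving Cd = +2.
Ligands are named alphabetically: bromo before chloro before fluoro before isothiocyanato.
The complex ion is anionic, so cadmium takes the -ate form cadmate(II).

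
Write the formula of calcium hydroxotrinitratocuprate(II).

Ca[Cu(NO3)3(OH)]

Ligands: 3 nitrato (NO3, -1), 1 hydroxo (OH, -1). Ligand charge sum = -4.
Charge balance with calcium (+2) requires 1 complex ion per 1 calcium.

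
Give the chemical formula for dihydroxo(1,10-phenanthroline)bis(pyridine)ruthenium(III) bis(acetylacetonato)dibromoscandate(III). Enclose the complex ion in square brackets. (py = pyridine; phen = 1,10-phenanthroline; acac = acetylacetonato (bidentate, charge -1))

[Ru(OH)2(phen)(py)2][Sc(acac)2Br2]

Cation [Ru…]: ligand charges -2, Ru(III) ⇒ ion charge 1+.
Anion [Sc…]: ligand charges -4, Sc(III) ⇒ ion charge 1−.
One 1+ cation balances one 1− anion.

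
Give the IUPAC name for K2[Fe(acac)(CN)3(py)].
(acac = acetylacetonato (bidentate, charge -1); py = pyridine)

The 2 potassium counter-ions carry a total charge of +2, so each complex ion is 2−.
Ligand charges: 1×acetylacetonato (-1 each), 1×pyridine (neutral), 3×cyano (-1 each); total -4. So Fe + (-4) = 2−, giving Fe = +2.
The complex ion is anionic, so iron takes the -ate form ferrate(II).

potassium (acetylacetonato)tricyano(pyridine)ferrate(II)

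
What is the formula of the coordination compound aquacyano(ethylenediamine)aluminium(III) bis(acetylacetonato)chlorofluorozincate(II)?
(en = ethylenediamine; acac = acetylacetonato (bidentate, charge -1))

Cation [Al…]: ligand charges -1, Al(III) ⇒ ion charge 2+.
Anion [Zn…]: ligand charges -4, Zn(II) ⇒ ion charge 2−.
One 2+ cation balances one 2− anion.

[Al(CN)(en)(H2O)][Zn(acac)2ClF]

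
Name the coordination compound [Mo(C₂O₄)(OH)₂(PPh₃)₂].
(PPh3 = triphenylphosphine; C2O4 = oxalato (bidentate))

dihydroxooxalatobis(triphenylphosphine)molybdenum(IV)

There is no counter-ion, so the complex is neutral overall.
Ligand charges: 2×triphenylphosphine (neutral), 2×hydroxo (-1 each), 1×oxalato (-2 each); total -4. So Mo + (-4) = 0, giving Mo = +4.
Ligands are named alphabetically: hydroxo before oxalato before triphenylphosphine.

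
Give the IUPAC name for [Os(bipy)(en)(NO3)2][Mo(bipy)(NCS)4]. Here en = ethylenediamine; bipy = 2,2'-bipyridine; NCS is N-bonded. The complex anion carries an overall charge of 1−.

(2,2'-bipyridine)(ethylenediamine)dinitratoosmium(III) (2,2'-bipyridine)tetraisothiocyanatomolybdate(III)

Both ions are complex: the cation is named first with the plain metal name, the anion second with the -ate form; each ion's ligands are alphabetised independently.
The complex anion is given as 1−; its ligand charges sum to -4, so Mo = +3.
A 1:1 salt means the cation carries the equal and opposite charge, 1+.
Cation: ligand charges sum to -2; for the ion to be 1+, Os = +3.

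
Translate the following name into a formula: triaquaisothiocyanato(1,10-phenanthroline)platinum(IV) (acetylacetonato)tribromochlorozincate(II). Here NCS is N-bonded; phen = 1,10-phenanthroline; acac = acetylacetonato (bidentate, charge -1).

[Pt(H2O)3(NCS)(phen)][Zn(acac)Br3Cl]

Cation [Pt…]: ligand charges -1, Pt(IV) ⇒ ion charge 3+.
Anion [Zn…]: ligand charges -5, Zn(II) ⇒ ion charge 3−.
One 3+ cation balances one 3− anion.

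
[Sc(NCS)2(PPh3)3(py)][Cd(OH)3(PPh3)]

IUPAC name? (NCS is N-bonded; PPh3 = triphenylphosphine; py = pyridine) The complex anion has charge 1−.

diisothiocyanato(pyridine)tris(triphenylphosphine)scandium(III) trihydroxo(triphenylphosphine)cadmate(II)

Both ions are complex: the cation is named first with the plain metal name, the anion second with the -ate form; each ion's ligands are alphabetised independently.
The complex anion is given as 1−; its ligand charges sum to -3, so Cd = +2.
A 1:1 salt means the cation carries the equal and opposite charge, 1+.
Cation: ligand charges sum to -2; for the ion to be 1+, Sc = +3.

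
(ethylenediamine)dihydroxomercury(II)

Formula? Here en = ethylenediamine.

[Hg(en)(OH)2]

Ligands: 1 ethylenediamine (en, neutral), 2 hydroxo (OH, -1). Ligand charge sum = -2.
With Hg in oxidation state +2, the complex ion is [Hg...].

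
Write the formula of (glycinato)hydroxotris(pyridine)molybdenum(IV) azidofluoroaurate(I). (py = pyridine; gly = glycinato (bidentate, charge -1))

Cation [Mo…]: ligand charges -2, Mo(IV) ⇒ ion charge 2+.
Anion [Au…]: ligand charges -2, Au(I) ⇒ ion charge 1−.

[Mo(gly)(OH)(py)3][AuF(N3)]2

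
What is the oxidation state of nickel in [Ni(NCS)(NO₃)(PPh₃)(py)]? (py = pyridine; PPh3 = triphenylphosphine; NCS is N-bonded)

No counter-ion: the bracketed complex is neutral.
Ligand charges: 1×py neutral; 1×PPh3 neutral; 1×NO3 = -1; 1×NCS = -1; sum -2.
Ni + (-2) = 0 ⇒ Ni is +2.

+2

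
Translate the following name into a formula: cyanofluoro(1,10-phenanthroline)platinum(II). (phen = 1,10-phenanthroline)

[Pt(CN)F(phen)]

Ligands: 1 cyano (CN, -1), 1 fluoro (F, -1), 1 1,10-phenanthroline (phen, neutral). Ligand charge sum = -2.
With Pt in oxidation state +2, the complex ion is [Pt...].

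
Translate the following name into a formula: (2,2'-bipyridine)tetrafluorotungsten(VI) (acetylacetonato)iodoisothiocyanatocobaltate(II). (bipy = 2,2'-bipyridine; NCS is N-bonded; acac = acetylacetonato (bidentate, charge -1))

[W(bipy)F4][Co(acac)I(NCS)]2

Cation [W…]: ligand charges -4, W(VI) ⇒ ion charge 2+.
Anion [Co…]: ligand charges -3, Co(II) ⇒ ion charge 1−.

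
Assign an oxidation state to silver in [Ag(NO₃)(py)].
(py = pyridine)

+1

No counter-ion: the bracketed complex is neutral.
Ligand charges: 1×NO3 = -1; 1×py neutral; sum -1.
Ag + (-1) = 0 ⇒ Ag is +1.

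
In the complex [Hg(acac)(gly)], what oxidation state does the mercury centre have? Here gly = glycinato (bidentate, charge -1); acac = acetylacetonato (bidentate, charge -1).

No counter-ion: the bracketed complex is neutral.
Ligand charges: 1×gly = -1; 1×acac = -1; sum -2.
Hg + (-2) = 0 ⇒ Hg is +2.

+2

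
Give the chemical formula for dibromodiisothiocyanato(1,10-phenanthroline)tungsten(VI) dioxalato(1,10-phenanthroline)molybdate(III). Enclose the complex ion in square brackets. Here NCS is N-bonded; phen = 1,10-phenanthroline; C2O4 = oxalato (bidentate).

[WBr2(NCS)2(phen)][Mo(C2O4)2(phen)]2

Cation [W…]: ligand charges -4, W(VI) ⇒ ion charge 2+.
Anion [Mo…]: ligand charges -4, Mo(III) ⇒ ion charge 1−.
One 2+ cation requires 2 of the 1− anion.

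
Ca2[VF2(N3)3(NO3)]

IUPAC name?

calcium triazidodifluoronitratovanadate(II)

The 2 calcium counter-ions carry a total charge of +4, so each complex ion is 4−.
Ligand charges: 1×nitrato (-1 each), 3×azido (-1 each), 2×fluoro (-1 each); total -6. So V + (-6) = 4−, giving V = +2.
The complex ion is anionic, so vanadium takes the -ate form vanadate(II).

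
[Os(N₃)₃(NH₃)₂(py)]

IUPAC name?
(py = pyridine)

diamminetriazido(pyridine)osmium(III)

There is no counter-ion, so the complex is neutral overall.
Ligand charges: 3×azido (-1 each), 2×ammine (neutral), 1×pyridine (neutral); total -3. So Os + (-3) = 0, giving Os = +3.
Ligands are named alphabetically: ammine before azido before pyridine.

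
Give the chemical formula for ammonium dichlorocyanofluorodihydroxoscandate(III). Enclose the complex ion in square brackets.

Ligands: 1 fluoro (F, -1), 1 cyano (CN, -1), 2 hydroxo (OH, -1), 2 chloro (Cl, -1). Ligand charge sum = -6.
With Sc in oxidation state +3, the complex ion is [Sc...]^3−.
Charge balance with ammonium (+1) requires 1 complex ion per 3 ammonium.

(NH4)3[ScCl2(CN)F(OH)2]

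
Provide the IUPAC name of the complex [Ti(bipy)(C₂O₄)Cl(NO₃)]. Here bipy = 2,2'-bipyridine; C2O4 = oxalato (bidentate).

(2,2'-bipyridine)chloronitratooxalatotitanium(IV)

There is no counter-ion, so the complex is neutral overall.
Ligand charges: 1×nitrato (-1 each), 1×2,2'-bipyridine (neutral), 1×chloro (-1 each), 1×oxalato (-2 each); total -4. So Ti + (-4) = 0, giving Ti = +4.
Ligands are named alphabetically: bipyridine before chloro before nitrato before oxalato.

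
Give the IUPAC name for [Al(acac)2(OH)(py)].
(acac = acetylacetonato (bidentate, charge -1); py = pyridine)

bis(acetylacetonato)hydroxo(pyridine)aluminium(III)

There is no counter-ion, so the complex is neutral overall.
Ligand charges: 2×acetylacetonato (-1 each), 1×pyridine (neutral), 1×hydroxo (-1 each); total -3. So Al + (-3) = 0, giving Al = +3.
Ligands are named alphabetically: acetylacetonato before hydroxo before pyridine.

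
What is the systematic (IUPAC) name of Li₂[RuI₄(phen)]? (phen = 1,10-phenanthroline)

lithium tetraiodo(1,10-phenanthroline)ruthenate(II)

The 2 lithium counter-ions carry a total charge of +2, so each complex ion is 2−.
Ligand charges: 4×iodo (-1 each), 1×1,10-phenanthroline (neutral); total -4. So Ru + (-4) = 2−, giving Ru = +2.
The complex ion is anionic, so ruthenium takes the -ate form ruthenate(II).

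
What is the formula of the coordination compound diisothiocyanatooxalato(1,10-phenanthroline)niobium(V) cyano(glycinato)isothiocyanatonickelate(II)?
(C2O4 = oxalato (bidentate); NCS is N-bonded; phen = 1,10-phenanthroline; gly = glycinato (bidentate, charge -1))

Cation [Nb…]: ligand charges -4, Nb(V) ⇒ ion charge 1+.
Anion [Ni…]: ligand charges -3, Ni(II) ⇒ ion charge 1−.
One 1+ cation balances one 1− anion.

[Nb(C2O4)(NCS)2(phen)][Ni(CN)(gly)(NCS)]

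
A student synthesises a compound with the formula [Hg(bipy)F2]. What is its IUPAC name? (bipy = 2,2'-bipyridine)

There is no counter-ion, so the complex is neutral overall.
Ligand charges: 2×fluoro (-1 each), 1×2,2'-bipyridine (neutral); total -2. So Hg + (-2) = 0, giving Hg = +2.
Ligands are named alphabetically: bipyridine before fluoro.

(2,2'-bipyridine)difluoromercury(II)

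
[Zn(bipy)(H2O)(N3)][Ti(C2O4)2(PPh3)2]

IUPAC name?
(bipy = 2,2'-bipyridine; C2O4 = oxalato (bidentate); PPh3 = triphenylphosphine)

aquaazido(2,2'-bipyridine)zinc(II) dioxalatobis(triphenylphosphine)titanate(III)

Zinc is always +2 in its complexes; the cation's ligand charges sum to -1, so the complex cation is 1+.
A 1:1 salt means the anion carries the equal and opposite charge, 1−.
Anion: ligand charges sum to -4; for the ion to be 1−, Ti = +3.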